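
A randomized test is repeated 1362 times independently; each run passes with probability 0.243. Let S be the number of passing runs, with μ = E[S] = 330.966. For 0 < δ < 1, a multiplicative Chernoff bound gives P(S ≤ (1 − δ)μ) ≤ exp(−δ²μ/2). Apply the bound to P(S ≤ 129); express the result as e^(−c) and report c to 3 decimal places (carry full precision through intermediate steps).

61.623

Write 129 = (1 − δ)μ, so δ = 1 − 129/330.966 = 0.6102319…
Then the exponent is δ²μ/2 = (μ − 129)²/(2μ) = 61.623045.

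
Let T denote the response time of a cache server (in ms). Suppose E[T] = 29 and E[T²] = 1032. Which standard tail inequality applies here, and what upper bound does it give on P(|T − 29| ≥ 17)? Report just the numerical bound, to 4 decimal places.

The first two moments determine the variance, so Chebyshev's inequality is the sharpest standard bound available.
Var(T) = E[T²] − (E[T])² = 1032 − 841 = 191.
Chebyshev's inequality: P(|T − μ| ≥ t) ≤ Var(T)/t² = 191/289 = 0.6609.

0.6609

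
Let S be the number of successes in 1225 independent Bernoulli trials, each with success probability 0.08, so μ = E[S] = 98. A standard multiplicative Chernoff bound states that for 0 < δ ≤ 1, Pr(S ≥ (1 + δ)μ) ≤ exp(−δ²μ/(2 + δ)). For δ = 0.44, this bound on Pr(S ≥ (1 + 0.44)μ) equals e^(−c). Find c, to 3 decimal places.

c = δ²μ/(2 + δ) = 0.44²·98/(2 + 0.44) = 7.7757.

7.776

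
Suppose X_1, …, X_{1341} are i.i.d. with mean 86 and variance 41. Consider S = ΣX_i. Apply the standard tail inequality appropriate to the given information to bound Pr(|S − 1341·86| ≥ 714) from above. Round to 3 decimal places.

With mean and variance of each term known, Chebyshev's inequality bounds the deviation of the sum (or sample mean).
Var(S) = n·Var(X_i) = 1341·41 = 54981.
Chebyshev: Pr(|S − 1341·86| ≥ 714) ≤ Var(S)/714² = 54981/509796 = 0.1078.

0.108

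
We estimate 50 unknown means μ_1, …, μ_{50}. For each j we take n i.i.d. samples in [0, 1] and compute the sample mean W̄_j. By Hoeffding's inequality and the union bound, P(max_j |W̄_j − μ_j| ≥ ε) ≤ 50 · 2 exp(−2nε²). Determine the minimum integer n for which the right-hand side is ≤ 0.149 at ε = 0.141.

Need 2·50·exp(−2nε²) ≤ 0.149, i.e. exp(−2nε²) ≤ 0.149/100.
So 2nε² ≥ ln(100/0.149) = 6.508979.
Hence n ≥ 6.508979/(2·0.141²) = 163.698.
The smallest integer n is 164.

164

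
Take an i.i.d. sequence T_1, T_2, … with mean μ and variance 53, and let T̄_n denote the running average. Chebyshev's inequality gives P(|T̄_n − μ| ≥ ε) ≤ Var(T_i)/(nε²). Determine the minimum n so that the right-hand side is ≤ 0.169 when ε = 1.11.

255

Require 53/(n·1.11²) ≤ 0.169, i.e. n ≥ 53/(0.169·1.11²) = 254.532.
The smallest integer n is 255.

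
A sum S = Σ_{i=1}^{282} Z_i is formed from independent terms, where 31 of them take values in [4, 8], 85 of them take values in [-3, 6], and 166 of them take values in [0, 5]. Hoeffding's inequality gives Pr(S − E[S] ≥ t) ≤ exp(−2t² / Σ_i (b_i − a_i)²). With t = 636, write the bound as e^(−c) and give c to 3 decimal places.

70.158

Σ(b_i − a_i)² = 31·4² + 85·9² + 166·5² = 11531.
c = 2t² / 11531 = 2·636² / 11531 = 70.1580.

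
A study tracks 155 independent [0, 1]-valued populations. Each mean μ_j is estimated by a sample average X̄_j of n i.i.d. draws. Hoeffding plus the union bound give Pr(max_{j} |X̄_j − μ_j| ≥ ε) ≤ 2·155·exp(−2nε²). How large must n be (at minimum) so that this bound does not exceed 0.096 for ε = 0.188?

115

Need 2·155·exp(−2nε²) ≤ 0.096, i.e. exp(−2nε²) ≤ 0.096/310.
So 2nε² ≥ ln(310/0.096) = 8.079979.
Hence n ≥ 8.079979/(2·0.188²) = 114.305.
The smallest integer n is 115.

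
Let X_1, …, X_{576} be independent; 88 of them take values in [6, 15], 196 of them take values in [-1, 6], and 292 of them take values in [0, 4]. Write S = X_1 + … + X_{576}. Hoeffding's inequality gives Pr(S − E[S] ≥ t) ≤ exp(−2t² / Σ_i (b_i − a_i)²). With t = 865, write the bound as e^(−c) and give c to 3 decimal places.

69.915

Σ(b_i − a_i)² = 88·9² + 196·7² + 292·4² = 21404.
c = 2t² / 21404 = 2·865² / 21404 = 69.9145.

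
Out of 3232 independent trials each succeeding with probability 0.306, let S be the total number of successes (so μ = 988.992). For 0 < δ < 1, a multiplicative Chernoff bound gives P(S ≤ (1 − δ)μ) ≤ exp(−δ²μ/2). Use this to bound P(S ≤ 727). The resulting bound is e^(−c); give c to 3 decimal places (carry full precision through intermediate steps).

34.702

Write 727 = (1 − δ)μ, so δ = 1 − 727/988.992 = 0.2649081…
Then the exponent is δ²μ/2 = (μ − 727)²/(2μ) = 34.701903.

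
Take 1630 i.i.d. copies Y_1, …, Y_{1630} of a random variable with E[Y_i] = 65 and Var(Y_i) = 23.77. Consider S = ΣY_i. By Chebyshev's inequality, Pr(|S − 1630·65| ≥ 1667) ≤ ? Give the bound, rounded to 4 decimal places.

Var(S) = n·Var(Y_i) = 1630·23.77 = 38745.1.
Chebyshev: Pr(|S − 1630·65| ≥ 1667) ≤ Var(S)/1667² = 38745.1/2778889 = 0.0139.

0.0139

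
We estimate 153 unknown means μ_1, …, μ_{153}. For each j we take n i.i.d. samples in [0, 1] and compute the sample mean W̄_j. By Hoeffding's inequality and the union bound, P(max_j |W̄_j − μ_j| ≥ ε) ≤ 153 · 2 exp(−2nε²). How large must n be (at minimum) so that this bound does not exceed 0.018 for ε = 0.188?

Need 2·153·exp(−2nε²) ≤ 0.018, i.e. exp(−2nε²) ≤ 0.018/306.
So 2nε² ≥ ln(306/0.018) = 9.740969.
Hence n ≥ 9.740969/(2·0.188²) = 137.802.
The smallest integer n is 138.

138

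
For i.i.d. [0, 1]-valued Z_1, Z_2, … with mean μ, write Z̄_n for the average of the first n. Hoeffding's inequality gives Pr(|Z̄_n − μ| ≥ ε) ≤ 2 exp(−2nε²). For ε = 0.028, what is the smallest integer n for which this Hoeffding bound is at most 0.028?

2723

Require 2·exp(−2nε²) ≤ 0.028, i.e. 2nε² ≥ ln(2/0.028) = 4.268698.
So n ≥ 4.268698 / (2·0.028²) = 2722.384.
The smallest integer n is 2723.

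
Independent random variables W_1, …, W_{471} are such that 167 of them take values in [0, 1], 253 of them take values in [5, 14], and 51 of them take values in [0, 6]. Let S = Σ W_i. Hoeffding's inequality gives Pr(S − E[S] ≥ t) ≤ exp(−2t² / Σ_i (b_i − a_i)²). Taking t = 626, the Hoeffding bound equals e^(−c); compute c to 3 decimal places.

Σ(b_i − a_i)² = 167·1² + 253·9² + 51·6² = 22496.
c = 2t² / 22496 = 2·626² / 22496 = 34.8396.

34.840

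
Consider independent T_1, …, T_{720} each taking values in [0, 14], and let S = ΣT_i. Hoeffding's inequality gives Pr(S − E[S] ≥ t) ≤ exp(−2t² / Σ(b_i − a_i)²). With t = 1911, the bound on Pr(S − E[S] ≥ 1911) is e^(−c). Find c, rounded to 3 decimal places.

51.756

Σ(b_i − a_i)² = 720·(14)² = 141120.
c = 2t²/141120 = 2·1911²/141120 = 51.7563.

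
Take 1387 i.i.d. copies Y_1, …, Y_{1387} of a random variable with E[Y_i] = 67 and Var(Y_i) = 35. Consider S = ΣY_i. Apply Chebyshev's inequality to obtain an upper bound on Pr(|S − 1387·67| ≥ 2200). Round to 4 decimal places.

0.0100

Var(S) = n·Var(Y_i) = 1387·35 = 48545.
Chebyshev: Pr(|S − 1387·67| ≥ 2200) ≤ Var(S)/2200² = 48545/4840000 = 0.0100.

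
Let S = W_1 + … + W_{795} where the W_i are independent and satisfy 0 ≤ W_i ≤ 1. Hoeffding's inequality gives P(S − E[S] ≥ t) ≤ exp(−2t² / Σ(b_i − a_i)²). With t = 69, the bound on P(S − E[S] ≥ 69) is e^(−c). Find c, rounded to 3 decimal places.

Σ(b_i − a_i)² = 795·(1)² = 795.
c = 2t²/795 = 2·69²/795 = 11.9774.

11.977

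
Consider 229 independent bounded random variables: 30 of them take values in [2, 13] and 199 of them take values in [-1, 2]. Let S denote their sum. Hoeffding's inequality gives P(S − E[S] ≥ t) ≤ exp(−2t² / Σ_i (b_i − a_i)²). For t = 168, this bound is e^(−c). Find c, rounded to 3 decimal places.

10.413

Σ(b_i − a_i)² = 30·11² + 199·3² = 5421.
c = 2t² / 5421 = 2·168² / 5421 = 10.4128.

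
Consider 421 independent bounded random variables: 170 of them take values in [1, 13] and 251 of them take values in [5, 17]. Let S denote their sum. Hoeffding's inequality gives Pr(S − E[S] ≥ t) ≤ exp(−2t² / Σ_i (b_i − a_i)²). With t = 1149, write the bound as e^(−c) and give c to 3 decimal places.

Σ(b_i − a_i)² = 170·12² + 251·12² = 60624.
c = 2t² / 60624 = 2·1149² / 60624 = 43.5537.

43.554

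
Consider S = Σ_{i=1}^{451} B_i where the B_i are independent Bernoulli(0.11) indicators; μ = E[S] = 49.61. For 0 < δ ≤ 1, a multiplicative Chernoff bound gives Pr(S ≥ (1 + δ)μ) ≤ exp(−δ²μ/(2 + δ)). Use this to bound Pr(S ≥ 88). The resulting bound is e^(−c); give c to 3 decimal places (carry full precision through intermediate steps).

Write 88 = (1 + δ)μ, so δ = 88/49.61 − 1 = 0.7738359…
Then the exponent is δ²μ/(2 + δ) = (88 − μ)² / (μ·(2 + δ)) = 10.709920.

10.710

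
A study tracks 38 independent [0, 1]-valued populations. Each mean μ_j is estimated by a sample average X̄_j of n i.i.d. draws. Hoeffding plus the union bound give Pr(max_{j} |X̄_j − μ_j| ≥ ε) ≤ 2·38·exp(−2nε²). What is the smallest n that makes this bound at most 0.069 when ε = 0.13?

208

Need 2·38·exp(−2nε²) ≤ 0.069, i.e. exp(−2nε²) ≤ 0.069/76.
So 2nε² ≥ ln(76/0.069) = 7.004382.
Hence n ≥ 7.004382/(2·0.13²) = 207.230.
The smallest integer n is 208.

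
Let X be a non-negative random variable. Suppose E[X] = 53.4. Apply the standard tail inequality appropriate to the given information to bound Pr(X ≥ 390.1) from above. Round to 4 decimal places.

0.1369

Only the mean of a non-negative variable is known, so Markov's inequality is the applicable tail bound.
Markov's inequality: for a non-negative random variable, Pr(X ≥ a) ≤ E[X]/a.
Here E[X] = 53.4 and a = 390.1, so the bound is 53.4/390.1 = 0.1369.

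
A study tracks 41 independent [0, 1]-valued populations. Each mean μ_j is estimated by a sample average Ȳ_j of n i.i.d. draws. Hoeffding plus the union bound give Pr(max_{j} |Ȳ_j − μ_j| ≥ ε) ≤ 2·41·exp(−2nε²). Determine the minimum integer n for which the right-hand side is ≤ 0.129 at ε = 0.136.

175

Need 2·41·exp(−2nε²) ≤ 0.129, i.e. exp(−2nε²) ≤ 0.129/82.
So 2nε² ≥ ln(82/0.129) = 6.454662.
Hence n ≥ 6.454662/(2·0.136²) = 174.488.
The smallest integer n is 175.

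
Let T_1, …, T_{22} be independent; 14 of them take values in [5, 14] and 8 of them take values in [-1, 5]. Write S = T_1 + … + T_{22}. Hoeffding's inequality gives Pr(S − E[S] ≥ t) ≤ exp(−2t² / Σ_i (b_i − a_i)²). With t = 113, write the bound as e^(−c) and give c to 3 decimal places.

17.959

Σ(b_i − a_i)² = 14·9² + 8·6² = 1422.
c = 2t² / 1422 = 2·113² / 1422 = 17.9592.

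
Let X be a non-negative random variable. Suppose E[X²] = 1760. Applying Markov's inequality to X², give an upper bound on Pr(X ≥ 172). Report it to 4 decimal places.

Since X ≥ 0, the event {X ≥ 172} is the same as {X² ≥ 29584}.
Markov's inequality applied to X² gives Pr(X² ≥ 29584) ≤ E[X²]/29584 = 1760/29584 = 0.0595.

0.0595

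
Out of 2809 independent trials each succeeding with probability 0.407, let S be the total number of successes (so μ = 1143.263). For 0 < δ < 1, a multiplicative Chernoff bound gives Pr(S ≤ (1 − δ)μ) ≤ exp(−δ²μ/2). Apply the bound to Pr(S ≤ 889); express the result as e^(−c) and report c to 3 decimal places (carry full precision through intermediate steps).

Write 889 = (1 − δ)μ, so δ = 1 − 889/1143.263 = 0.2224011…
Then the exponent is δ²μ/2 = (μ − 889)²/(2μ) = 28.274191.

28.274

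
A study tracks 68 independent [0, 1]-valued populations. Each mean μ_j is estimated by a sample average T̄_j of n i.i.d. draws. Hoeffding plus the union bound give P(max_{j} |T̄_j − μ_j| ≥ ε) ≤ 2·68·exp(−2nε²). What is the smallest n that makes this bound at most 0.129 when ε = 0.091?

Need 2·68·exp(−2nε²) ≤ 0.129, i.e. exp(−2nε²) ≤ 0.129/136.
So 2nε² ≥ ln(136/0.129) = 6.960598.
Hence n ≥ 6.960598/(2·0.091²) = 420.275.
The smallest integer n is 421.

421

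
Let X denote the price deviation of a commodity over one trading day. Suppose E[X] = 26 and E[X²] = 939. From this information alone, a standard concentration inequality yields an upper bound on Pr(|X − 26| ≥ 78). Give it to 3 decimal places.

The first two moments determine the variance, so Chebyshev's inequality is the sharpest standard bound available.
Var(X) = E[X²] − (E[X])² = 939 − 676 = 263.
Chebyshev's inequality: Pr(|X − μ| ≥ t) ≤ Var(X)/t² = 263/6084 = 0.0432.

0.043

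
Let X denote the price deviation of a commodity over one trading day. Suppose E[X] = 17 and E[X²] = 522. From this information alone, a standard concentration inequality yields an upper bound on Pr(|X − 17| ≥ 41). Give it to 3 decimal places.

0.139

The first two moments determine the variance, so Chebyshev's inequality is the sharpest standard bound available.
Var(X) = E[X²] − (E[X])² = 522 − 289 = 233.
Chebyshev's inequality: Pr(|X − μ| ≥ t) ≤ Var(X)/t² = 233/1681 = 0.1386.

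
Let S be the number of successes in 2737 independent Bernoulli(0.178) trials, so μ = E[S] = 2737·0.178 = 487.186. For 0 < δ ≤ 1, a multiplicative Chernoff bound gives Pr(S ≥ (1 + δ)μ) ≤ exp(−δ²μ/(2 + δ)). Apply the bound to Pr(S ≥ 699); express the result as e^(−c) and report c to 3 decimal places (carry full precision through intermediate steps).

Write 699 = (1 + δ)μ, so δ = 699/487.186 − 1 = 0.4347703…
Then the exponent is δ²μ/(2 + δ) = (699 − μ)² / (μ·(2 + δ)) = 37.823048.

37.823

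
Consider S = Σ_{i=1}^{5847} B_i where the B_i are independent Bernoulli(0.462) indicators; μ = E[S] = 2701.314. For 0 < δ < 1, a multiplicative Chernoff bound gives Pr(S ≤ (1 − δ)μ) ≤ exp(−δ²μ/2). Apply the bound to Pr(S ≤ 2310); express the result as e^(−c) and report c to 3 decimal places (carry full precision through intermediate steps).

28.343

Write 2310 = (1 − δ)μ, so δ = 1 − 2310/2701.314 = 0.1448606…
Then the exponent is δ²μ/2 = (μ − 2310)²/(2μ) = 28.342993.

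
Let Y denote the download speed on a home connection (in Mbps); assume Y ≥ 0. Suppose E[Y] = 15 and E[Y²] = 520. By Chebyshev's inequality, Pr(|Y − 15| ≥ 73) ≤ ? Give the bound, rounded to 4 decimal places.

0.0554

Var(Y) = E[Y²] − (E[Y])² = 520 − 225 = 295.
Chebyshev's inequality: Pr(|Y − μ| ≥ t) ≤ Var(Y)/t² = 295/5329 = 0.0554.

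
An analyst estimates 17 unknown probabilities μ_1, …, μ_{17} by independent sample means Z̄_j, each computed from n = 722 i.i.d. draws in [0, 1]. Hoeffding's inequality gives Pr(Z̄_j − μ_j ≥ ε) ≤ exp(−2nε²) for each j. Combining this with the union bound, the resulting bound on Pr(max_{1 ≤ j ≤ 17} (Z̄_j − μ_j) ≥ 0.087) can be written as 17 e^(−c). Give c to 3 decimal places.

10.930

Union bound over the 17 events: Pr(max_{1 ≤ j ≤ 17} (Z̄_j − μ_j) ≥ 0.087) ≤ 17·exp(−2nε²) = 17 exp(−2·722·0.087²).
So c = 2·722·0.087² = 10.9296.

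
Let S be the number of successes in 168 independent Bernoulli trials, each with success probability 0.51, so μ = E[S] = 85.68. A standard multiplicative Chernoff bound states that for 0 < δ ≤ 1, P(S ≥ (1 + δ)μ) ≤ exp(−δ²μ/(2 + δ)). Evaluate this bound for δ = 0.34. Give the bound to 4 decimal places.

0.0145

Exponent = δ²μ/(2 + δ) = 0.34²·85.68/2.34 = 4.2327.
Bound = exp(−4.2327) = 0.01451.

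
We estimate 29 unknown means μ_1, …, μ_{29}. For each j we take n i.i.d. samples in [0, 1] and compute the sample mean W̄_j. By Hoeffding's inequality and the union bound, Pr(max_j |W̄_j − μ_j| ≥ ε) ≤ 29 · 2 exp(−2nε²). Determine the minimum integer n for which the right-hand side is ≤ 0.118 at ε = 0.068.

Need 2·29·exp(−2nε²) ≤ 0.118, i.e. exp(−2nε²) ≤ 0.118/58.
So 2nε² ≥ ln(58/0.118) = 6.197514.
Hence n ≥ 6.197514/(2·0.068²) = 670.146.
The smallest integer n is 671.

671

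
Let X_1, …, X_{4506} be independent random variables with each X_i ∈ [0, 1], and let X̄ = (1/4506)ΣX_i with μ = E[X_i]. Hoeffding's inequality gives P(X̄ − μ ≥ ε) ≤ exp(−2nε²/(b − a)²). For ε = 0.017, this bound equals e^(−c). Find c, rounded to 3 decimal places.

2.604

c = 2nε²/(b − a)² = 2·4506·0.017² / 1² = 2.6045.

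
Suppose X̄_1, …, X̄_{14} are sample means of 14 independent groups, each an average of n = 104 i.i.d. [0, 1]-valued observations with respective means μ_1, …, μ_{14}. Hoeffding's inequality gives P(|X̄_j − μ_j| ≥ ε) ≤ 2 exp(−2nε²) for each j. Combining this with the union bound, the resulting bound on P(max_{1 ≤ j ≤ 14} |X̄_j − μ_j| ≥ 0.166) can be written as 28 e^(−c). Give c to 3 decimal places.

5.732

Union bound over the 14 events: P(max_{1 ≤ j ≤ 14} |X̄_j − μ_j| ≥ 0.166) ≤ 14·2·exp(−2nε²) = 28 exp(−2·104·0.166²).
So c = 2·104·0.166² = 5.7316.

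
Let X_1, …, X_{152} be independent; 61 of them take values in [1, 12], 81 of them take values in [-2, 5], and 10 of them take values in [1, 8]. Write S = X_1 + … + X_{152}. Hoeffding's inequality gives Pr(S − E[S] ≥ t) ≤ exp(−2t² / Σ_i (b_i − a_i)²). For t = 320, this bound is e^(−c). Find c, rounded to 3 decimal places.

17.297

Σ(b_i − a_i)² = 61·11² + 81·7² + 10·7² = 11840.
c = 2t² / 11840 = 2·320² / 11840 = 17.2973.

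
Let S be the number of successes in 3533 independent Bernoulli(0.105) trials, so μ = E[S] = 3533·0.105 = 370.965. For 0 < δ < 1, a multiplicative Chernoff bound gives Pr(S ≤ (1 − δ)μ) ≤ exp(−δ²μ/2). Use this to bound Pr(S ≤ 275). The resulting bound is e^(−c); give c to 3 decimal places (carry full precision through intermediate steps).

Write 275 = (1 − δ)μ, so δ = 1 − 275/370.965 = 0.2586902…
Then the exponent is δ²μ/2 = (μ − 275)²/(2μ) = 12.412601.

12.413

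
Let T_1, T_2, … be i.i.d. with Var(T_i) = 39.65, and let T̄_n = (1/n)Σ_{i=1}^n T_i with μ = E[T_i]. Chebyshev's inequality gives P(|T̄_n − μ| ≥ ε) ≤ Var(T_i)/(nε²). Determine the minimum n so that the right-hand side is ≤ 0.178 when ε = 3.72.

17

Require 39.65/(n·3.72²) ≤ 0.178, i.e. n ≥ 39.65/(0.178·3.72²) = 16.097.
The smallest integer n is 17.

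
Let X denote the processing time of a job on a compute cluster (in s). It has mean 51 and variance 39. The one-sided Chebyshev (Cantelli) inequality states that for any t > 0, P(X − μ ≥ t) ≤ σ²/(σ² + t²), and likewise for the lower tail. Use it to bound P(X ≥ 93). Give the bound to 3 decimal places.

Here σ² = 39 and t = 42, so σ² + t² = 1803.
Cantelli's bound: 39/1803 = 0.0216.

0.022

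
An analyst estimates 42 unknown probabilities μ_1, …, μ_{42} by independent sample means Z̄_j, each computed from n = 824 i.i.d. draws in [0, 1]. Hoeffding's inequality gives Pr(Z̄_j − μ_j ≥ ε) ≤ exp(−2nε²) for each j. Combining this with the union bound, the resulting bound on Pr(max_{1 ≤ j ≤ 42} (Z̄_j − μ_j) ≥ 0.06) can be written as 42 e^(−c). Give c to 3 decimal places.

Union bound over the 42 events: Pr(max_{1 ≤ j ≤ 42} (Z̄_j − μ_j) ≥ 0.06) ≤ 42·exp(−2nε²) = 42 exp(−2·824·0.06²).
So c = 2·824·0.06² = 5.9328.

5.933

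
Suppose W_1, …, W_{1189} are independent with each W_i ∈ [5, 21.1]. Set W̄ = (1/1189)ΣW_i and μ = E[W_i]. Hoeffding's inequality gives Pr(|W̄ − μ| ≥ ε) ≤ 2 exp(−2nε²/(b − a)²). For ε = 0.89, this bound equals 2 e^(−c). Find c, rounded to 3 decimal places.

c = 2nε²/(b − a)² = 2·1189·0.89² / 16.1² = 7.2667.

7.267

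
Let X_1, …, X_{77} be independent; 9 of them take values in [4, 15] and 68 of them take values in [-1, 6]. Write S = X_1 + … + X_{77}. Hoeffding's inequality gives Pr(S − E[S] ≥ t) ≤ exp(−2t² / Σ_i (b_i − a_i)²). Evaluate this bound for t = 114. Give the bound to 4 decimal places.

Σ(b_i − a_i)² = 9·11² + 68·7² = 4421.
Exponent = 2·114² / 4421 = 5.87921.
Bound = exp(−5.87921) = 0.00280.

0.0028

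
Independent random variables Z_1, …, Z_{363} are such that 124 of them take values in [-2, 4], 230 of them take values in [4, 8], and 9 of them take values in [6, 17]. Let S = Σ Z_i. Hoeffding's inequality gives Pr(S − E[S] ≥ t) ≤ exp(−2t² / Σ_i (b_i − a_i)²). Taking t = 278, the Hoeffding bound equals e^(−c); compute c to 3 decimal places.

Σ(b_i − a_i)² = 124·6² + 230·4² + 9·11² = 9233.
c = 2t² / 9233 = 2·278² / 9233 = 16.7408.

16.741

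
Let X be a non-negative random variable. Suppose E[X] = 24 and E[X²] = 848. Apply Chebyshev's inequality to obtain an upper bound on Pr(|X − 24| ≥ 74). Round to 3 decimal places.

0.050

Var(X) = E[X²] − (E[X])² = 848 − 576 = 272.
Chebyshev's inequality: Pr(|X − μ| ≥ t) ≤ Var(X)/t² = 272/5476 = 0.0497.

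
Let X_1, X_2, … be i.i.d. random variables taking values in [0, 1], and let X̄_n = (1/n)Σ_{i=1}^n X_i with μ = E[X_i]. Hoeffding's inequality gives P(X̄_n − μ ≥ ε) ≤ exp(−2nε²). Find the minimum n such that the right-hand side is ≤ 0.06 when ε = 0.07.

Require exp(−2nε²) ≤ 0.06, i.e. 2nε² ≥ ln(1/0.06) = 2.813411.
So n ≥ 2.813411 / (2·0.07²) = 287.083.
The smallest integer n is 288.

288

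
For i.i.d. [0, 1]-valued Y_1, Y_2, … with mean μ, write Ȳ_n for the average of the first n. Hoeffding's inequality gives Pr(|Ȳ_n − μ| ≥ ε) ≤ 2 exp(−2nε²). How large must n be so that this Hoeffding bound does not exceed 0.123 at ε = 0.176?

46

Require 2·exp(−2nε²) ≤ 0.123, i.e. 2nε² ≥ ln(2/0.123) = 2.788718.
So n ≥ 2.788718 / (2·0.176²) = 45.014.
The smallest integer n is 46.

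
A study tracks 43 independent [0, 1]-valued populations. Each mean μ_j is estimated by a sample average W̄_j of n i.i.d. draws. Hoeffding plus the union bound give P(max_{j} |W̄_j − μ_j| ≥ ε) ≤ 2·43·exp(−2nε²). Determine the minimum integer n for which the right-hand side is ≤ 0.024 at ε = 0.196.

Need 2·43·exp(−2nε²) ≤ 0.024, i.e. exp(−2nε²) ≤ 0.024/86.
So 2nε² ≥ ln(86/0.024) = 8.184049.
Hence n ≥ 8.184049/(2·0.196²) = 106.519.
The smallest integer n is 107.

107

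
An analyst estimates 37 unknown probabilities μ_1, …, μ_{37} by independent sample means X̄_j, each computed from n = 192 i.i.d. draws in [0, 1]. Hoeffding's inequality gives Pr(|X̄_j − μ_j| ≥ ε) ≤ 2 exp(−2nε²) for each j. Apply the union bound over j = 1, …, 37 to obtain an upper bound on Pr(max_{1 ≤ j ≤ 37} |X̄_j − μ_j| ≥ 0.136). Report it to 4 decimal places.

0.0609

Per-experiment Hoeffding bound: 2·exp(−2·192·0.136²) = 2·exp(−7.10246) = 0.0016461.
Union bound over 37 events: 37·0.0016461 = 0.06091.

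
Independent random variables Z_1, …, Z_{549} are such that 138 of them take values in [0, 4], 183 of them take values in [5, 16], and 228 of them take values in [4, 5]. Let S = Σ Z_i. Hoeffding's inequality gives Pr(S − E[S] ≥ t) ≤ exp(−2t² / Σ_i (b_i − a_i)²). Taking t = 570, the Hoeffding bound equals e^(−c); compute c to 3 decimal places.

26.437

Σ(b_i − a_i)² = 138·4² + 183·11² + 228·1² = 24579.
c = 2t² / 24579 = 2·570² / 24579 = 26.4372.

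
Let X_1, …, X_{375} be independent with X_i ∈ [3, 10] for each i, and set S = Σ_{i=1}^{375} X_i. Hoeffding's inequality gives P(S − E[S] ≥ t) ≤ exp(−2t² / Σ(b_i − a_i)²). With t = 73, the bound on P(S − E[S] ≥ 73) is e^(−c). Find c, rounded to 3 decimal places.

0.580

Σ(b_i − a_i)² = 375·(7)² = 18375.
c = 2t²/18375 = 2·73²/18375 = 0.5800.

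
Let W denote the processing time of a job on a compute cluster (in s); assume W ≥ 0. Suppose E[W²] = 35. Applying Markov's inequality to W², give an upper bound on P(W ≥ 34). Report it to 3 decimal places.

Since W ≥ 0, the event {W ≥ 34} is the same as {W² ≥ 1156}.
Markov's inequality applied to W² gives P(W² ≥ 1156) ≤ E[W²]/1156 = 35/1156 = 0.0303.

0.030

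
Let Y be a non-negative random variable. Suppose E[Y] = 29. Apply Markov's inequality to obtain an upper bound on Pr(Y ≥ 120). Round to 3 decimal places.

Markov's inequality: for a non-negative random variable, Pr(Y ≥ a) ≤ E[Y]/a.
Here E[Y] = 29 and a = 120, so the bound is 29/120 = 0.2417.

0.242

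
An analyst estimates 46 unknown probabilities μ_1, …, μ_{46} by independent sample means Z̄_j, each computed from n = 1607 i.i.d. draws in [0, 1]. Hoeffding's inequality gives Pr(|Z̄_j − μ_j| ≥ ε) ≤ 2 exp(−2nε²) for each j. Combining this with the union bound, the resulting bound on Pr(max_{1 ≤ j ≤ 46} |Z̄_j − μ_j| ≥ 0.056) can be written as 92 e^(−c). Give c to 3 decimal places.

10.079

Union bound over the 46 events: Pr(max_{1 ≤ j ≤ 46} |Z̄_j − μ_j| ≥ 0.056) ≤ 46·2·exp(−2nε²) = 92 exp(−2·1607·0.056²).
So c = 2·1607·0.056² = 10.0791.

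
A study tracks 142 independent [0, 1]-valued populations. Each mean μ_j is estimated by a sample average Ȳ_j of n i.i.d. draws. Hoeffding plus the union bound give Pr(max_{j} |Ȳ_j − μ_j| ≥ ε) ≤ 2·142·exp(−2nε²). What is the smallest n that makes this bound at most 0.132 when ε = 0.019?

10629

Need 2·142·exp(−2nε²) ≤ 0.132, i.e. exp(−2nε²) ≤ 0.132/284.
So 2nε² ≥ ln(284/0.132) = 7.673928.
Hence n ≥ 7.673928/(2·0.019²) = 10628.709.
The smallest integer n is 10629.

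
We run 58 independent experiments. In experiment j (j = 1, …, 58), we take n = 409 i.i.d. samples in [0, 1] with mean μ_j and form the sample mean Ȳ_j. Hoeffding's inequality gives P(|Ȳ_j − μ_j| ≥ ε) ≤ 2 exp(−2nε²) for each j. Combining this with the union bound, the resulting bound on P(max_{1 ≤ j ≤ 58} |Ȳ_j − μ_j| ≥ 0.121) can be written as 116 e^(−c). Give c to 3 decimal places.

11.976

Union bound over the 58 events: P(max_{1 ≤ j ≤ 58} |Ȳ_j − μ_j| ≥ 0.121) ≤ 58·2·exp(−2nε²) = 116 exp(−2·409·0.121²).
So c = 2·409·0.121² = 11.9763.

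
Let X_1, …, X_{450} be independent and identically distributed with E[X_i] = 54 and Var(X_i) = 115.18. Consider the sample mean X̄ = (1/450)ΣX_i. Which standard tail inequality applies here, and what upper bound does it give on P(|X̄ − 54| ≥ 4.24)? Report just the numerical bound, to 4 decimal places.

With mean and variance of each term known, Chebyshev's inequality bounds the deviation of the sum (or sample mean).
Var(X̄) = Var(X_i)/n = 115.18/450 = 0.25596.
Chebyshev: P(|X̄ − 54| ≥ 4.24) ≤ Var(X̄)/(4.24)² = 115.18/(450·4.24²) = 0.0142.

0.0142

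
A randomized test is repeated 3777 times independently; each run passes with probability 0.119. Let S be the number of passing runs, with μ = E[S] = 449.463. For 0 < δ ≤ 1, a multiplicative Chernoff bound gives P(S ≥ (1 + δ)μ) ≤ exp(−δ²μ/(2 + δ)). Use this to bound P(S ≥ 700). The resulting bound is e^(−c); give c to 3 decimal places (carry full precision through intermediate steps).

54.607

Write 700 = (1 + δ)μ, so δ = 700/449.463 − 1 = 0.5574141…
Then the exponent is δ²μ/(2 + δ) = (700 − μ)² / (μ·(2 + δ)) = 54.607054.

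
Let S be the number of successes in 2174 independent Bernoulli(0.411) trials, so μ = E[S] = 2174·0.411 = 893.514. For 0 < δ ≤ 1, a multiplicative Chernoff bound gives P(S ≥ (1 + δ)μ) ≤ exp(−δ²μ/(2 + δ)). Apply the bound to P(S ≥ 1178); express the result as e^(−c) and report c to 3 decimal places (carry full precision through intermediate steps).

Write 1178 = (1 + δ)μ, so δ = 1178/893.514 − 1 = 0.3183901…
Then the exponent is δ²μ/(2 + δ) = (1178 − μ)² / (μ·(2 + δ)) = 39.069147.

39.069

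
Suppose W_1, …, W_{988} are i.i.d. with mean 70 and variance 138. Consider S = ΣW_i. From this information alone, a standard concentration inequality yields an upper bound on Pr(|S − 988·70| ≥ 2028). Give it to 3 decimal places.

0.033

With mean and variance of each term known, Chebyshev's inequality bounds the deviation of the sum (or sample mean).
Var(S) = n·Var(W_i) = 988·138 = 136344.
Chebyshev: Pr(|S − 988·70| ≥ 2028) ≤ Var(S)/2028² = 136344/4112784 = 0.0332.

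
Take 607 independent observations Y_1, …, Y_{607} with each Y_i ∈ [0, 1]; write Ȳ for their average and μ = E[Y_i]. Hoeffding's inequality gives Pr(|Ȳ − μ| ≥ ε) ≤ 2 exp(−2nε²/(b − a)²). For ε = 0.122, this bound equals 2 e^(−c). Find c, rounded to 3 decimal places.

c = 2nε²/(b − a)² = 2·607·0.122² / 1² = 18.0692.

18.069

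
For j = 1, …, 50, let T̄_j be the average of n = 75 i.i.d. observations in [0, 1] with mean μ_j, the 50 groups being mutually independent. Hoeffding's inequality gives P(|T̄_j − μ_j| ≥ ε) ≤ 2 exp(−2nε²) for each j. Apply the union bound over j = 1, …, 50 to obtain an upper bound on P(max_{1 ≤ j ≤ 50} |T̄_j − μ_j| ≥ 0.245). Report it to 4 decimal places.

0.0123

Per-experiment Hoeffding bound: 2·exp(−2·75·0.245²) = 2·exp(−9.00375) = 0.0002459.
Union bound over 50 events: 50·0.0002459 = 0.01229.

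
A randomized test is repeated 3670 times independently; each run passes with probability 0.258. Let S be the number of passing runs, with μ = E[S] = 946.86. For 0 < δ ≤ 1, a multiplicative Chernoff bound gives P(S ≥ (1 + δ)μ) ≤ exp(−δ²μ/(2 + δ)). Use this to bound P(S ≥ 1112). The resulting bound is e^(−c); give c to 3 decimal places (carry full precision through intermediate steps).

Write 1112 = (1 + δ)μ, so δ = 1112/946.86 − 1 = 0.174408…
Then the exponent is δ²μ/(2 + δ) = (1112 − μ)² / (μ·(2 + δ)) = 13.245786.

13.246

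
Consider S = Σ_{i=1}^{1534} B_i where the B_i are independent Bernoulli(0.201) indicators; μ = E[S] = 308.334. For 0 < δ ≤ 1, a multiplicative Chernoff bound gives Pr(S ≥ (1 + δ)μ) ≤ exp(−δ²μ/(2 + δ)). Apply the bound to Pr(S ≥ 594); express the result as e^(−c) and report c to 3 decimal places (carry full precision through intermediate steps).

90.438

Write 594 = (1 + δ)μ, so δ = 594/308.334 − 1 = 0.9264823…
Then the exponent is δ²μ/(2 + δ) = (594 − μ)² / (μ·(2 + δ)) = 90.437758.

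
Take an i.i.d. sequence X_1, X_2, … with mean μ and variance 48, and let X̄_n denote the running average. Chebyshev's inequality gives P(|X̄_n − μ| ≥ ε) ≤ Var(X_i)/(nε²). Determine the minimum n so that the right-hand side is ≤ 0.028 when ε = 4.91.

Require 48/(n·4.91²) ≤ 0.028, i.e. n ≥ 48/(0.028·4.91²) = 71.108.
The smallest integer n is 72.

72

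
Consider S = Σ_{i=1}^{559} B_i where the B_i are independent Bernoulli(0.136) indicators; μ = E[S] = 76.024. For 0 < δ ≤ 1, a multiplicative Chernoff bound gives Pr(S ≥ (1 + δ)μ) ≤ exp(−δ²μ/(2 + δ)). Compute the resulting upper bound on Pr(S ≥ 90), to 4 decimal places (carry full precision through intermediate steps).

Write 90 = (1 + δ)μ, so δ = 90/76.024 − 1 = 0.1838367…
Then the exponent is δ²μ/(2 + δ) = (90 − μ)² / (μ·(2 + δ)) = 1.176508.
Bound = exp(−1.176508) = 0.30835.

0.3084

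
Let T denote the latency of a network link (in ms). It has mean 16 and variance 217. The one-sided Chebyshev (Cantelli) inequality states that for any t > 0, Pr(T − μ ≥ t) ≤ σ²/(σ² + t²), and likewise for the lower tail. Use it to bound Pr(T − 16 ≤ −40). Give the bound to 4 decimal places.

Here σ² = 217 and t = 40, so σ² + t² = 1817.
Cantelli's bound: 217/1817 = 0.1194.

0.1194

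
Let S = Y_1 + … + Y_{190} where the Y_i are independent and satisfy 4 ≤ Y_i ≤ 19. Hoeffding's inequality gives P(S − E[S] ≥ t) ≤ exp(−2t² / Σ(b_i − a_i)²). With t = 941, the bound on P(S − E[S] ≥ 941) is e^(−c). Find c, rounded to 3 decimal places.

41.426

Σ(b_i − a_i)² = 190·(15)² = 42750.
c = 2t²/42750 = 2·941²/42750 = 41.4260.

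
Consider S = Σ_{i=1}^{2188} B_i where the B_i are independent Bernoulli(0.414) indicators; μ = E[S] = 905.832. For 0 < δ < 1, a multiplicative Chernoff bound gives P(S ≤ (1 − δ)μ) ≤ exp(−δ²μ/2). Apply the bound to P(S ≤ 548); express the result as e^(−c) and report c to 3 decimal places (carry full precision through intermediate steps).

70.677

Write 548 = (1 − δ)μ, so δ = 1 − 548/905.832 = 0.3950313…
Then the exponent is δ²μ/2 = (μ − 548)²/(2μ) = 70.677422.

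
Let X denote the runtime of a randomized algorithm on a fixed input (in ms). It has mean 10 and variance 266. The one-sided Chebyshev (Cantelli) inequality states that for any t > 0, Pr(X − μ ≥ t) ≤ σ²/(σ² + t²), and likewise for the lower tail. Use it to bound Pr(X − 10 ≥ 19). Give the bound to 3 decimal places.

0.424

Here σ² = 266 and t = 19, so σ² + t² = 627.
Cantelli's bound: 266/627 = 0.4242.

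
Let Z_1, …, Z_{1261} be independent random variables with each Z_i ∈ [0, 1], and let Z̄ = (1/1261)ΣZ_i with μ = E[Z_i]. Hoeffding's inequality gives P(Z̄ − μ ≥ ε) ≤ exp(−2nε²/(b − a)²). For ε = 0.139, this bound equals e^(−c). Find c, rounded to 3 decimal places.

48.728

c = 2nε²/(b − a)² = 2·1261·0.139² / 1² = 48.7276.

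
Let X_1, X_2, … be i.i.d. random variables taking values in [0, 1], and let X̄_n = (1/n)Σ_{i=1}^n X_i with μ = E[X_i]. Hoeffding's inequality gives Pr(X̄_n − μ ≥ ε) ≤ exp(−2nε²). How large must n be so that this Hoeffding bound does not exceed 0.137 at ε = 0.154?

42

Require exp(−2nε²) ≤ 0.137, i.e. 2nε² ≥ ln(1/0.137) = 1.987774.
So n ≥ 1.987774 / (2·0.154²) = 41.908.
The smallest integer n is 42.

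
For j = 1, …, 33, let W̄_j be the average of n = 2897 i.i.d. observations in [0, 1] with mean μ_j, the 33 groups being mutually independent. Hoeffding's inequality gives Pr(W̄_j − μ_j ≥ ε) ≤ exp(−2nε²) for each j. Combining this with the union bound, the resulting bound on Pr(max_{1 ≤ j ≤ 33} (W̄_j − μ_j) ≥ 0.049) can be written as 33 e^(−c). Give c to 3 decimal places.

13.911

Union bound over the 33 events: Pr(max_{1 ≤ j ≤ 33} (W̄_j − μ_j) ≥ 0.049) ≤ 33·exp(−2nε²) = 33 exp(−2·2897·0.049²).
So c = 2·2897·0.049² = 13.9114.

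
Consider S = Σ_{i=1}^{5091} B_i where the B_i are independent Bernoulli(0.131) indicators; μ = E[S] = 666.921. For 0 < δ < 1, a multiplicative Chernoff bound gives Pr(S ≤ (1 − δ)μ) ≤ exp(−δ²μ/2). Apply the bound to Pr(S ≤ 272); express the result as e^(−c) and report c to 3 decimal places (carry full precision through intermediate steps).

116.927

Write 272 = (1 − δ)μ, so δ = 1 − 272/666.921 = 0.5921556…
Then the exponent is δ²μ/2 = (μ − 272)²/(2μ) = 116.927339.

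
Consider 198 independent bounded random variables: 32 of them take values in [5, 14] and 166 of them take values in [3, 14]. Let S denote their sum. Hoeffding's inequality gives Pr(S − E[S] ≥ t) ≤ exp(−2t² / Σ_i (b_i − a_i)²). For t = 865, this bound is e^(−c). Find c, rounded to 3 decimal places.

Σ(b_i − a_i)² = 32·9² + 166·11² = 22678.
c = 2t² / 22678 = 2·865² / 22678 = 65.9869.

65.987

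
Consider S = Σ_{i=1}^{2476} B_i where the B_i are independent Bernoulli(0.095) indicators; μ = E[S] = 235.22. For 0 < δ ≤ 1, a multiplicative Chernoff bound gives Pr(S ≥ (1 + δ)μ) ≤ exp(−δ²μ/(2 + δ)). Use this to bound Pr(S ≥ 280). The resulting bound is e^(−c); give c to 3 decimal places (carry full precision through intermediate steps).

3.892

Write 280 = (1 + δ)μ, so δ = 280/235.22 − 1 = 0.190375…
Then the exponent is δ²μ/(2 + δ) = (280 − μ)² / (μ·(2 + δ)) = 3.892024.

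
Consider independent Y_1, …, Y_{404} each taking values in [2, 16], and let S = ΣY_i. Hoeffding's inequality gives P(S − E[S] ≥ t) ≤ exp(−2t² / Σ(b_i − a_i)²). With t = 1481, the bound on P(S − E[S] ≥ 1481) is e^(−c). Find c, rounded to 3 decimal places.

55.399

Σ(b_i − a_i)² = 404·(14)² = 79184.
c = 2t²/79184 = 2·1481²/79184 = 55.3991.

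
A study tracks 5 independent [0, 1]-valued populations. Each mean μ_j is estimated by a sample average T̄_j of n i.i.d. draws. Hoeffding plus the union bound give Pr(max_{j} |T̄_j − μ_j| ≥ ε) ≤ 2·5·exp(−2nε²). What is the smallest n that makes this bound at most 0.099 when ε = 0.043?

Need 2·5·exp(−2nε²) ≤ 0.099, i.e. exp(−2nε²) ≤ 0.099/10.
So 2nε² ≥ ln(10/0.099) = 4.615221.
Hence n ≥ 4.615221/(2·0.043²) = 1248.032.
The smallest integer n is 1249.

1249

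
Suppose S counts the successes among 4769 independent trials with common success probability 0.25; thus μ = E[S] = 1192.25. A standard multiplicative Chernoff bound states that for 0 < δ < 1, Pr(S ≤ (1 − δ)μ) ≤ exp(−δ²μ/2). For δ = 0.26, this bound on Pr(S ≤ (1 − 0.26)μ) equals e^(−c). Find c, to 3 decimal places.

40.298

c = δ²μ/2 = 0.26²·1192.25/2 = 40.2981.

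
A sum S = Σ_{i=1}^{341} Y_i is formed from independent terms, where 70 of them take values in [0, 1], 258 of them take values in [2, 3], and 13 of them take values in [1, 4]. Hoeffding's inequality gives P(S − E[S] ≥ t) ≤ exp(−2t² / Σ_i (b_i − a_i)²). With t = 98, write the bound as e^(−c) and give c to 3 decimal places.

Σ(b_i − a_i)² = 70·1² + 258·1² + 13·3² = 445.
c = 2t² / 445 = 2·98² / 445 = 43.1640.

43.164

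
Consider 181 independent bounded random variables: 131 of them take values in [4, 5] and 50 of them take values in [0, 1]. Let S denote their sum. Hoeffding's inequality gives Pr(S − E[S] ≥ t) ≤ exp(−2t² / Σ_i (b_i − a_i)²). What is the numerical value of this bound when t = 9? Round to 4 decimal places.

Σ(b_i − a_i)² = 131·1² + 50·1² = 181.
Exponent = 2·9² / 181 = 0.89503.
Bound = exp(−0.89503) = 0.40860.

0.4086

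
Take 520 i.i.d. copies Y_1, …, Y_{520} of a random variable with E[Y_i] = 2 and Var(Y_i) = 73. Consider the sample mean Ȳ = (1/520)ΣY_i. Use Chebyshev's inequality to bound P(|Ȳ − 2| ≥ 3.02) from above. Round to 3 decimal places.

0.015

Var(Ȳ) = Var(Y_i)/n = 73/520 = 0.14038.
Chebyshev: P(|Ȳ − 2| ≥ 3.02) ≤ Var(Ȳ)/(3.02)² = 73/(520·3.02²) = 0.0154.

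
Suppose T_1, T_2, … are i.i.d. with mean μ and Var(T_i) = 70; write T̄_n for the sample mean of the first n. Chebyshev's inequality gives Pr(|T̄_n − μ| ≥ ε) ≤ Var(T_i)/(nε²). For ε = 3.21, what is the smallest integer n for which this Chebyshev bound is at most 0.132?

Require 70/(n·3.21²) ≤ 0.132, i.e. n ≥ 70/(0.132·3.21²) = 51.465.
The smallest integer n is 52.

52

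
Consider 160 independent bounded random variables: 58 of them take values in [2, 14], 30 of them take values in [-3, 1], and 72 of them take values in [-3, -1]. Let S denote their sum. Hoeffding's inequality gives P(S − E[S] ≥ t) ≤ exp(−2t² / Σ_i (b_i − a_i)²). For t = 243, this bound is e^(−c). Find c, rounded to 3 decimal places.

Σ(b_i − a_i)² = 58·12² + 30·4² + 72·2² = 9120.
c = 2t² / 9120 = 2·243² / 9120 = 12.9493.

12.949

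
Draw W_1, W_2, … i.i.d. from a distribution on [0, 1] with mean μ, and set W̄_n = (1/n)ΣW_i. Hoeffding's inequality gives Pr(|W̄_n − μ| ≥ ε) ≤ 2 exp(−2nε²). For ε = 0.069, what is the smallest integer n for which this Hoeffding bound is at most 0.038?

417

Require 2·exp(−2nε²) ≤ 0.038, i.e. 2nε² ≥ ln(2/0.038) = 3.963316.
So n ≥ 3.963316 / (2·0.069²) = 416.227.
The smallest integer n is 417.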